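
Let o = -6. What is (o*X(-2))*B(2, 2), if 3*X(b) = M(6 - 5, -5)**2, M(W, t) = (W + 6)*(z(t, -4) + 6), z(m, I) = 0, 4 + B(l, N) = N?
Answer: 7056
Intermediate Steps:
B(l, N) = -4 + N
M(W, t) = 36 + 6*W (M(W, t) = (W + 6)*(0 + 6) = (6 + W)*6 = 36 + 6*W)
X(b) = 588 (X(b) = (36 + 6*(6 - 5))**2/3 = (36 + 6*1)**2/3 = (36 + 6)**2/3 = (1/3)*42**2 = (1/3)*1764 = 588)
(o*X(-2))*B(2, 2) = (-6*588)*(-4 + 2) = -3528*(-2) = 7056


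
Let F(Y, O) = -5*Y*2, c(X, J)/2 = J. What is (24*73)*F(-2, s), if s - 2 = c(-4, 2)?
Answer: 35040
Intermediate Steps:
c(X, J) = 2*J
s = 6 (s = 2 + 2*2 = 2 + 4 = 6)
F(Y, O) = -10*Y
(24*73)*F(-2, s) = (24*73)*(-10*(-2)) = 1752*20 = 35040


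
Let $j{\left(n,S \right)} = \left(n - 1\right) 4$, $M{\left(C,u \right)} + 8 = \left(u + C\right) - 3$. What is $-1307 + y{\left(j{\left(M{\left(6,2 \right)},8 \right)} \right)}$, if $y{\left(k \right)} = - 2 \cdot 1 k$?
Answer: $-1275$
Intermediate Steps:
$M{\left(C,u \right)} = -11 + C + u$ ($M{\left(C,u \right)} = -8 - \left(3 - C - u\right) = -8 + \left(-3 + C + u\right) = -11 + C + u$)
$j{\left(n,S \right)} = -4 + 4 n$ ($j{\left(n,S \right)} = \left(-1 + n\right) 4 = -4 + 4 n$)
$y{\left(k \right)} = - 2 k$
$-1307 + y{\left(j{\left(M{\left(6,2 \right)},8 \right)} \right)} = -1307 - 2 \left(-4 + 4 \left(-11 + 6 + 2\right)\right) = -1307 - 2 \left(-4 + 4 \left(-3\right)\right) = -1307 - 2 \left(-4 - 12\right) = -1307 - -32 = -1307 + 32 = -1275$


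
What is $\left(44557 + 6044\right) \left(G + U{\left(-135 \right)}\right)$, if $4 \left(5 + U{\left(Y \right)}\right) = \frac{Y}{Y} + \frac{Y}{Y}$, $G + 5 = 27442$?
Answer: $\frac{2776223865}{2} \approx 1.3881 \cdot 10^{9}$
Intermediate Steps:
$G = 27437$ ($G = -5 + 27442 = 27437$)
$U{\left(Y \right)} = - \frac{9}{2}$ ($U{\left(Y \right)} = -5 + \frac{\frac{Y}{Y} + \frac{Y}{Y}}{4} = -5 + \frac{1 + 1}{4} = -5 + \frac{1}{4} \cdot 2 = -5 + \frac{1}{2} = - \frac{9}{2}$)
$\left(44557 + 6044\right) \left(G + U{\left(-135 \right)}\right) = \left(44557 + 6044\right) \left(27437 - \frac{9}{2}\right) = 50601 \cdot \frac{54865}{2} = \frac{2776223865}{2}$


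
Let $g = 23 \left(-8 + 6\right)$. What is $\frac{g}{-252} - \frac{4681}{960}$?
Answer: $- \frac{94621}{20160} \approx -4.6935$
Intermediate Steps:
$g = -46$ ($g = 23 \left(-2\right) = -46$)
$\frac{g}{-252} - \frac{4681}{960} = - \frac{46}{-252} - \frac{4681}{960} = \left(-46\right) \left(- \frac{1}{252}\right) - \frac{4681}{960} = \frac{23}{126} - \frac{4681}{960} = - \frac{94621}{20160}$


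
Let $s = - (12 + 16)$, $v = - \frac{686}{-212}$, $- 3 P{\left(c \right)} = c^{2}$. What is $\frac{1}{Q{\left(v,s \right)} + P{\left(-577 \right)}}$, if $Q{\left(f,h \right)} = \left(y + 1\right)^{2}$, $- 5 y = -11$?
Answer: $- \frac{75}{8322457} \approx -9.0118 \cdot 10^{-6}$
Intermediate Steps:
$P{\left(c \right)} = - \frac{c^{2}}{3}$
$v = \frac{343}{106}$ ($v = \left(-686\right) \left(- \frac{1}{212}\right) = \frac{343}{106} \approx 3.2358$)
$y = \frac{11}{5}$ ($y = \left(- \frac{1}{5}\right) \left(-11\right) = \frac{11}{5} \approx 2.2$)
$s = -28$ ($s = \left(-1\right) 28 = -28$)
$Q{\left(f,h \right)} = \frac{256}{25}$ ($Q{\left(f,h \right)} = \left(\frac{11}{5} + 1\right)^{2} = \left(\frac{16}{5}\right)^{2} = \frac{256}{25}$)
$\frac{1}{Q{\left(v,s \right)} + P{\left(-577 \right)}} = \frac{1}{\frac{256}{25} - \frac{\left(-577\right)^{2}}{3}} = \frac{1}{\frac{256}{25} - \frac{332929}{3}} = \frac{1}{- \frac{8322457}{75}} = - \frac{75}{8322457}$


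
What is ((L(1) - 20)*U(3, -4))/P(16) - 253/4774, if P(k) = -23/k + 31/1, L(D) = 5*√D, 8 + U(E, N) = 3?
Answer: 509921/205282 ≈ 2.4840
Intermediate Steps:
U(E, N) = -5 (U(E, N) = -8 + 3 = -5)
P(k) = 31 - 23/k (P(k) = -23/k + 31*1 = -23/k + 31 = 31 - 23/k)
((L(1) - 20)*U(3, -4))/P(16) - 253/4774 = ((5*√1 - 20)*(-5))/(31 - 23/16) - 253/4774 = ((5*1 - 20)*(-5))/(31 - 23*1/16) - 253*1/4774 = ((5 - 20)*(-5))/(31 - 23/16) - 23/434 = (-15*(-5))/(473/16) - 23/434 = 75*(16/473) - 23/434 = 1200/473 - 23/434 = 509921/205282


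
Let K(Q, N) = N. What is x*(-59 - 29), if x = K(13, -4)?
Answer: 352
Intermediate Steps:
x = -4
x*(-59 - 29) = -4*(-59 - 29) = -4*(-88) = 352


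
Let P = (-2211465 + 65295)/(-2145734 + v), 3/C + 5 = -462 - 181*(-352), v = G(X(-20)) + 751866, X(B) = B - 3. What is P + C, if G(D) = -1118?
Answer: 67869353304/44112944785 ≈ 1.5385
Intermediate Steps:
X(B) = -3 + B
v = 750748 (v = -1118 + 751866 = 750748)
C = 3/63245 (C = 3/(-5 + (-462 - 181*(-352))) = 3/(-5 + (-462 + 63712)) = 3/(-5 + 63250) = 3/63245 ≈ 4.7435e-5)
P = 1073085/697493 (P = (-2211465 + 65295)/(-2145734 + 750748) = -2146170/(-1394986) = -2146170*(-1/1394986) = 1073085/697493 ≈ 1.5385)
P + C = 1073085/697493 + 3/63245 = 67869353304/44112944785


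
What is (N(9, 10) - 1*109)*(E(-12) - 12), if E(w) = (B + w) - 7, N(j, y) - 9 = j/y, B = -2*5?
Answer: 40631/10 ≈ 4063.1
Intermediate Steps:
B = -10
N(j, y) = 9 + j/y
E(w) = -17 + w (E(w) = (-10 + w) - 7 = -17 + w)
(N(9, 10) - 1*109)*(E(-12) - 12) = ((9 + 9/10) - 1*109)*((-17 - 12) - 12) = ((9 + 9*(⅒)) - 109)*(-29 - 12) = ((9 + 9/10) - 109)*(-41) = (99/10 - 109)*(-41) = -991/10*(-41) = 40631/10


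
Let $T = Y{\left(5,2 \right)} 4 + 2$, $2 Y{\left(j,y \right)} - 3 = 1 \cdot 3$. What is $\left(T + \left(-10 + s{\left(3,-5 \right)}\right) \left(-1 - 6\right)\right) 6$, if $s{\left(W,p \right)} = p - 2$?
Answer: $798$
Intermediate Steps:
$Y{\left(j,y \right)} = 3$ ($Y{\left(j,y \right)} = \frac{3}{2} + \frac{1 \cdot 3}{2} = \frac{3}{2} + \frac{1}{2} \cdot 3 = \frac{3}{2} + \frac{3}{2} = 3$)
$s{\left(W,p \right)} = -2 + p$
$T = 14$ ($T = 3 \cdot 4 + 2 = 12 + 2 = 14$)
$\left(T + \left(-10 + s{\left(3,-5 \right)}\right) \left(-1 - 6\right)\right) 6 = \left(14 + \left(-10 - 7\right) \left(-1 - 6\right)\right) 6 = \left(14 + \left(-10 - 7\right) \left(-7\right)\right) 6 = \left(14 - -119\right) 6 = \left(14 + 119\right) 6 = 133 \cdot 6 = 798$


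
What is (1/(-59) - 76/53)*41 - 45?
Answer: -326732/3127 ≈ -104.49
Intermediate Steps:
(1/(-59) - 76/53)*41 - 45 = (1*(-1/59) - 76*1/53)*41 - 45 = (-1/59 - 76/53)*41 - 45 = -4537/3127*41 - 45 = -186017/3127 - 45 = -326732/3127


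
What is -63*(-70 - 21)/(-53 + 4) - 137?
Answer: -254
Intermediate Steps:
-63*(-70 - 21)/(-53 + 4) - 137 = -(-5733)/(-49) - 137 = -(-5733)*(-1)/49 - 137 = -63*13/7 - 137 = -117 - 137 = -254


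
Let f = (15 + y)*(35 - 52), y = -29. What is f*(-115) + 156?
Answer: -27214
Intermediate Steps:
f = 238 (f = (15 - 29)*(35 - 52) = -14*(-17) = 238)
f*(-115) + 156 = 238*(-115) + 156 = -27370 + 156 = -27214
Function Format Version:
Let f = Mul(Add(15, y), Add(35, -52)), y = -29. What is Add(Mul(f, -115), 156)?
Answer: -27214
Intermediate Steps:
f = 238 (f = Mul(Add(15, -29), Add(35, -52)) = Mul(-14, -17) = 238)
Add(Mul(f, -115), 156) = Add(Mul(238, -115), 156) = Add(-27370, 156) = -27214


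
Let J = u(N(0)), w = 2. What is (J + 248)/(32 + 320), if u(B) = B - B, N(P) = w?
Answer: 31/44 ≈ 0.70455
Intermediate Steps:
N(P) = 2
u(B) = 0
J = 0
(J + 248)/(32 + 320) = (0 + 248)/(32 + 320) = 248/352 = 248*(1/352) = 31/44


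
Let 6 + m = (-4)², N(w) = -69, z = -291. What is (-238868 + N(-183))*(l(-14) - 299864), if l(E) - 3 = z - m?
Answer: 71719807794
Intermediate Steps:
m = 10 (m = -6 + (-4)² = -6 + 16 = 10)
l(E) = -298 (l(E) = 3 + (-291 - 1*10) = 3 + (-291 - 10) = 3 - 301 = -298)
(-238868 + N(-183))*(l(-14) - 299864) = (-238868 - 69)*(-298 - 299864) = -238937*(-300162) = 71719807794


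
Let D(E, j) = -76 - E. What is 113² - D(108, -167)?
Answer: 12953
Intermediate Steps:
113² - D(108, -167) = 113² - (-76 - 1*108) = 12769 - (-76 - 108) = 12769 - 1*(-184) = 12769 + 184 = 12953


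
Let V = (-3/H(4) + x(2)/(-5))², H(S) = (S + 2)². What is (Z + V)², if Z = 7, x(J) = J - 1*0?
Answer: 678133681/12960000 ≈ 52.325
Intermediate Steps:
x(J) = J (x(J) = J + 0 = J)
H(S) = (2 + S)²
V = 841/3600 (V = (-3/(2 + 4)² + 2/(-5))² = (-3/(6²) + 2*(-⅕))² = (-3/36 - ⅖)² = (-3*1/36 - ⅖)² = (-1/12 - ⅖)² = (-29/60)² = 841/3600 ≈ 0.23361)
(Z + V)² = (7 + 841/3600)² = (26041/3600)² = 678133681/12960000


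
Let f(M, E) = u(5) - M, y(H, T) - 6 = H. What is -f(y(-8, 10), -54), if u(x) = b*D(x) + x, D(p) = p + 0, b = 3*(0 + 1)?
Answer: -22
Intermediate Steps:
y(H, T) = 6 + H
b = 3 (b = 3*1 = 3)
D(p) = p
u(x) = 4*x (u(x) = 3*x + x = 4*x)
f(M, E) = 20 - M (f(M, E) = 4*5 - M = 20 - M)
-f(y(-8, 10), -54) = -(20 - (6 - 8)) = -(20 - 1*(-2)) = -(20 + 2) = -1*22 = -22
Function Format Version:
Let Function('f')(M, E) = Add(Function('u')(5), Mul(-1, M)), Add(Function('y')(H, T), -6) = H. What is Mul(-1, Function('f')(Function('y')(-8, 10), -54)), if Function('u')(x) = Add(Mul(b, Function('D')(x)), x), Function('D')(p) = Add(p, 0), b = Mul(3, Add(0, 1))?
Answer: -22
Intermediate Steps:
Function('y')(H, T) = Add(6, H)
b = 3 (b = Mul(3, 1) = 3)
Function('D')(p) = p
Function('u')(x) = Mul(4, x) (Function('u')(x) = Add(Mul(3, x), x) = Mul(4, x))
Function('f')(M, E) = Add(20, Mul(-1, M)) (Function('f')(M, E) = Add(Mul(4, 5), Mul(-1, M)) = Add(20, Mul(-1, M)))
Mul(-1, Function('f')(Function('y')(-8, 10), -54)) = Mul(-1, Add(20, Mul(-1, Add(6, -8)))) = Mul(-1, Add(20, Mul(-1, -2))) = Mul(-1, Add(20, 2)) = Mul(-1, 22) = -22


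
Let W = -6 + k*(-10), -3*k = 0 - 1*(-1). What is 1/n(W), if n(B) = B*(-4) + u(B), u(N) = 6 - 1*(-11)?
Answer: 3/83 ≈ 0.036145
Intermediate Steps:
u(N) = 17 (u(N) = 6 + 11 = 17)
k = -⅓ (k = -(0 - 1*(-1))/3 = -(0 + 1)/3 = -⅓*1 = -⅓ ≈ -0.33333)
W = -8/3 (W = -6 - ⅓*(-10) = -6 + 10/3 = -8/3 ≈ -2.6667)
n(B) = 17 - 4*B (n(B) = B*(-4) + 17 = -4*B + 17 = 17 - 4*B)
1/n(W) = 1/(17 - 4*(-8/3)) = 1/(17 + 32/3) = 1/(83/3) = 3/83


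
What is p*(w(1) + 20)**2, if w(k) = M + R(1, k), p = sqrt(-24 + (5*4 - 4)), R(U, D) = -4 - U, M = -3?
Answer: 288*I*sqrt(2) ≈ 407.29*I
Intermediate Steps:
p = 2*I*sqrt(2) (p = sqrt(-24 + (20 - 4)) = sqrt(-24 + 16) = sqrt(-8) = 2*I*sqrt(2) ≈ 2.8284*I)
w(k) = -8 (w(k) = -3 + (-4 - 1*1) = -3 + (-4 - 1) = -3 - 5 = -8)
p*(w(1) + 20)**2 = (2*I*sqrt(2))*(-8 + 20)**2 = (2*I*sqrt(2))*12**2 = (2*I*sqrt(2))*144 = 288*I*sqrt(2)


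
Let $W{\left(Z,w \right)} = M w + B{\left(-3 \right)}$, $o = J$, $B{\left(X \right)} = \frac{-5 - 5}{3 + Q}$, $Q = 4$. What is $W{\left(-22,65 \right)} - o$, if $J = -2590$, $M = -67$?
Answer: $- \frac{12365}{7} \approx -1766.4$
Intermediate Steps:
$B{\left(X \right)} = - \frac{10}{7}$ ($B{\left(X \right)} = \frac{-5 - 5}{3 + 4} = - \frac{10}{7}$)
$o = -2590$
$W{\left(Z,w \right)} = - \frac{10}{7} - 67 w$ ($W{\left(Z,w \right)} = - 67 w - \frac{10}{7} = - \frac{10}{7} - 67 w$)
$W{\left(-22,65 \right)} - o = \left(- \frac{10}{7} - 4355\right) - -2590 = \left(- \frac{10}{7} - 4355\right) + 2590 = - \frac{30495}{7} + 2590 = - \frac{12365}{7}$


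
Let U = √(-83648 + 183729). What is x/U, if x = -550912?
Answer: -550912*√100081/100081 ≈ -1741.4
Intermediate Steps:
U = √100081 ≈ 316.36
x/U = -550912*√100081/100081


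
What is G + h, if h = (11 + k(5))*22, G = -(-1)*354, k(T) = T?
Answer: 706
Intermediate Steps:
G = 354 (G = -1*(-354) = 354)
h = 352 (h = (11 + 5)*22 = 16*22 = 352)
G + h = 354 + 352 = 706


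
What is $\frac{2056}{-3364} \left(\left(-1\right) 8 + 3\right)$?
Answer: $\frac{2570}{841} \approx 3.0559$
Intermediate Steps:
$\frac{2056}{-3364} \left(\left(-1\right) 8 + 3\right) = 2056 \left(- \frac{1}{3364}\right) \left(-8 + 3\right) = \left(- \frac{514}{841}\right) \left(-5\right) = \frac{2570}{841}$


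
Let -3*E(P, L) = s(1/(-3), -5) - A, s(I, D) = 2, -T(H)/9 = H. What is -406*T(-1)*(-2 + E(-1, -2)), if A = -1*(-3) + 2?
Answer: 3654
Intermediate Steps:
T(H) = -9*H
A = 5 (A = 3 + 2 = 5)
E(P, L) = 1 (E(P, L) = -(2 - 1*5)/3 = -(2 - 5)/3 = -⅓*(-3) = 1)
-406*T(-1)*(-2 + E(-1, -2)) = -406*(-9*(-1))*(-2 + 1) = -3654*(-1) = -406*(-9) = 3654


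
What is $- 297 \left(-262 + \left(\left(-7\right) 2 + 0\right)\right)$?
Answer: $81972$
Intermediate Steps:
$- 297 \left(-262 + \left(\left(-7\right) 2 + 0\right)\right) = - 297 \left(-262 + \left(-14 + 0\right)\right) = - 297 \left(-262 - 14\right) = \left(-297\right) \left(-276\right) = 81972$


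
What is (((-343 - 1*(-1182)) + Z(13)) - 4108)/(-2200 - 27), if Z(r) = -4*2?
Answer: 3277/2227 ≈ 1.4715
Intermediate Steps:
Z(r) = -8
(((-343 - 1*(-1182)) + Z(13)) - 4108)/(-2200 - 27) = (((-343 - 1*(-1182)) - 8) - 4108)/(-2200 - 27) = (((-343 + 1182) - 8) - 4108)/(-2227) = ((839 - 8) - 4108)*(-1/2227) = (831 - 4108)*(-1/2227) = -3277*(-1/2227) = 3277/2227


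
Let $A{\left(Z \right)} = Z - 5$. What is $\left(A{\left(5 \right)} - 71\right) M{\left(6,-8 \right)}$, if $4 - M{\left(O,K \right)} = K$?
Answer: $-852$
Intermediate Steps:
$M{\left(O,K \right)} = 4 - K$
$A{\left(Z \right)} = -5 + Z$ ($A{\left(Z \right)} = Z - 5 = -5 + Z$)
$\left(A{\left(5 \right)} - 71\right) M{\left(6,-8 \right)} = \left(\left(-5 + 5\right) - 71\right) \left(4 - -8\right) = \left(0 - 71\right) \left(4 + 8\right) = \left(-71\right) 12 = -852$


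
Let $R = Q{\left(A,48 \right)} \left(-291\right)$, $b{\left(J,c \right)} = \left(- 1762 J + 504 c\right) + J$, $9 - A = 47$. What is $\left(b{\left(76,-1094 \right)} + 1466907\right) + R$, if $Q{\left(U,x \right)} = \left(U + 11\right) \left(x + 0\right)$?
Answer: $1158831$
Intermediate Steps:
$A = -38$ ($A = 9 - 47 = -38$)
$Q{\left(U,x \right)} = x \left(11 + U\right)$ ($Q{\left(U,x \right)} = \left(11 + U\right) x = x \left(11 + U\right)$)
$b{\left(J,c \right)} = - 1761 J + 504 c$
$R = 377136$ ($R = 48 \left(11 - 38\right) \left(-291\right) = 48 \left(-27\right) \left(-291\right) = \left(-1296\right) \left(-291\right) = 377136$)
$\left(b{\left(76,-1094 \right)} + 1466907\right) + R = \left(\left(\left(-1761\right) 76 + 504 \left(-1094\right)\right) + 1466907\right) + 377136 = \left(\left(-133836 - 551376\right) + 1466907\right) + 377136 = \left(-685212 + 1466907\right) + 377136 = 781695 + 377136 = 1158831$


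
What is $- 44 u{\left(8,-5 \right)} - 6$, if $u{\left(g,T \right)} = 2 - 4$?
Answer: $82$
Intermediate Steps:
$u{\left(g,T \right)} = -2$ ($u{\left(g,T \right)} = 2 - 4 = -2$)
$- 44 u{\left(8,-5 \right)} - 6 = \left(-44\right) \left(-2\right) - 6 = 88 - 6 = 82$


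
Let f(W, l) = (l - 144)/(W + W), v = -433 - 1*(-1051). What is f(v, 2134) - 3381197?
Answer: -2089578751/618 ≈ -3.3812e+6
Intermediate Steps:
v = 618 (v = -433 + 1051 = 618)
f(W, l) = (-144 + l)/(2*W) (f(W, l) = (-144 + l)/((2*W)) = (-144 + l)*(1/(2*W)) = (-144 + l)/(2*W))
f(v, 2134) - 3381197 = (½)*(-144 + 2134)/618 - 3381197 = (½)*(1/618)*1990 - 3381197 = 995/618 - 3381197 = -2089578751/618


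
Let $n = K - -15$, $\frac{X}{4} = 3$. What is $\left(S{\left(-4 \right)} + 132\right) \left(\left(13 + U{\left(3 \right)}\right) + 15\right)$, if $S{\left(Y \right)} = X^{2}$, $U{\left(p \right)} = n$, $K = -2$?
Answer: $11316$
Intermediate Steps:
$X = 12$ ($X = 4 \cdot 3 = 12$)
$n = 13$ ($n = -2 - -15 = -2 + 15 = 13$)
$U{\left(p \right)} = 13$
$S{\left(Y \right)} = 144$ ($S{\left(Y \right)} = 12^{2} = 144$)
$\left(S{\left(-4 \right)} + 132\right) \left(\left(13 + U{\left(3 \right)}\right) + 15\right) = \left(144 + 132\right) \left(\left(13 + 13\right) + 15\right) = 276 \left(26 + 15\right) = 276 \cdot 41 = 11316$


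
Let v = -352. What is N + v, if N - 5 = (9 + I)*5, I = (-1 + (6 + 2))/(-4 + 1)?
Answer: -941/3 ≈ -313.67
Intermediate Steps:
I = -7/3 (I = (-1 + 8)/(-3) = 7*(-⅓) = -7/3 ≈ -2.3333)
N = 115/3 (N = 5 + (9 - 7/3)*5 = 5 + (20/3)*5 = 5 + 100/3 = 115/3 ≈ 38.333)
N + v = 115/3 - 352 = -941/3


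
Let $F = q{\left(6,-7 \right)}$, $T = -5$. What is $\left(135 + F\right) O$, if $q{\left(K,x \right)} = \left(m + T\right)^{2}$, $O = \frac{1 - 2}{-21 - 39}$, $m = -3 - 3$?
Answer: $\frac{64}{15} \approx 4.2667$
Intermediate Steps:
$m = -6$ ($m = -3 - 3 = -6$)
$O = \frac{1}{60}$ ($O = - \frac{1}{-60} = \left(-1\right) \left(- \frac{1}{60}\right) = \frac{1}{60} \approx 0.016667$)
$q{\left(K,x \right)} = 121$ ($q{\left(K,x \right)} = \left(-6 - 5\right)^{2} = \left(-11\right)^{2} = 121$)
$F = 121$
$\left(135 + F\right) O = \left(135 + 121\right) \frac{1}{60} = 256 \cdot \frac{1}{60} = \frac{64}{15}$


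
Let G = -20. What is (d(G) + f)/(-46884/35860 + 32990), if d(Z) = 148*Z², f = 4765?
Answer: 573446225/295743629 ≈ 1.9390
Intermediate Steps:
(d(G) + f)/(-46884/35860 + 32990) = (148*(-20)² + 4765)/(-46884/35860 + 32990) = (148*400 + 4765)/(-46884*1/35860 + 32990) = (59200 + 4765)/(-11721/8965 + 32990) = 63965/(295743629/8965) = 63965*(8965/295743629) = 573446225/295743629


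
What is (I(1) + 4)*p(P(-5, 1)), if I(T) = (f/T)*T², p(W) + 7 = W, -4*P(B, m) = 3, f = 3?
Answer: -217/4 ≈ -54.250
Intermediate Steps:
P(B, m) = -¾ (P(B, m) = -¼*3 = -¾)
p(W) = -7 + W
I(T) = 3*T (I(T) = (3/T)*T² = 3*T)
(I(1) + 4)*p(P(-5, 1)) = (3*1 + 4)*(-7 - ¾) = (3 + 4)*(-31/4) = 7*(-31/4) = -217/4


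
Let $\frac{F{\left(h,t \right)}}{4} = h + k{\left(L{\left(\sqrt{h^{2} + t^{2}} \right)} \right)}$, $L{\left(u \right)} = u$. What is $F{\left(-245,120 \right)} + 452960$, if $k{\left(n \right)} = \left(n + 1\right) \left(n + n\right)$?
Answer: $1047380 + 40 \sqrt{2977} \approx 1.0496 \cdot 10^{6}$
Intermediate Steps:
$k{\left(n \right)} = 2 n \left(1 + n\right)$ ($k{\left(n \right)} = \left(1 + n\right) 2 n = 2 n \left(1 + n\right)$)
$F{\left(h,t \right)} = 4 h + 8 \sqrt{h^{2} + t^{2}} \left(1 + \sqrt{h^{2} + t^{2}}\right)$ ($F{\left(h,t \right)} = 4 \left(h + 2 \sqrt{h^{2} + t^{2}} \left(1 + \sqrt{h^{2} + t^{2}}\right)\right) = 4 h + 8 \sqrt{h^{2} + t^{2}} \left(1 + \sqrt{h^{2} + t^{2}}\right)$)
$F{\left(-245,120 \right)} + 452960 = \left(4 \left(-245\right) + 8 \left(-245\right)^{2} + 8 \cdot 120^{2} + 8 \sqrt{\left(-245\right)^{2} + 120^{2}}\right) + 452960 = \left(-980 + 8 \cdot 60025 + 8 \cdot 14400 + 8 \sqrt{60025 + 14400}\right) + 452960 = \left(-980 + 480200 + 115200 + 8 \sqrt{74425}\right) + 452960 = \left(-980 + 480200 + 115200 + 8 \cdot 5 \sqrt{2977}\right) + 452960 = \left(-980 + 480200 + 115200 + 40 \sqrt{2977}\right) + 452960 = \left(594420 + 40 \sqrt{2977}\right) + 452960 = 1047380 + 40 \sqrt{2977}$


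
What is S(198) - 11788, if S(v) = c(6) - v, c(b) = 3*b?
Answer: -11968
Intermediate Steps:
S(v) = 18 - v (S(v) = 3*6 - v = 18 - v)
S(198) - 11788 = (18 - 1*198) - 11788 = (18 - 198) - 11788 = -180 - 11788 = -11968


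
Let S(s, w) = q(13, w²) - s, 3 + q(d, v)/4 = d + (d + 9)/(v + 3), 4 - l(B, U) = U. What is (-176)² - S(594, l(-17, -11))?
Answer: 1797188/57 ≈ 31530.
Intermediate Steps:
l(B, U) = 4 - U
q(d, v) = -12 + 4*d + 4*(9 + d)/(3 + v) (q(d, v) = -12 + 4*(d + (d + 9)/(v + 3)) = -12 + 4*(d + (9 + d)/(3 + v)) = -12 + (4*d + 4*(9 + d)/(3 + v)) = -12 + 4*d + 4*(9 + d)/(3 + v))
S(s, w) = -s + 4*(52 + 10*w²)/(3 + w²) (S(s, w) = 4*(-3*w² + 4*13 + 13*w²)/(3 + w²) - s = 4*(-3*w² + 52 + 13*w²)/(3 + w²) - s = 4*(52 + 10*w²)/(3 + w²) - s = -s + 4*(52 + 10*w²)/(3 + w²))
(-176)² - S(594, l(-17, -11)) = (-176)² - (208 + 40*(4 - 1*(-11))² - 1*594*(3 + (4 - 1*(-11))²))/(3 + (4 - 1*(-11))²) = 30976 - (208 + 40*(4 + 11)² - 1*594*(3 + (4 + 11)²))/(3 + (4 + 11)²) = 30976 - (208 + 40*15² - 1*594*(3 + 15²))/(3 + 15²) = 30976 - (208 + 40*225 - 1*594*(3 + 225))/(3 + 225) = 30976 - (208 + 9000 - 1*594*228)/228 = 30976 - (208 + 9000 - 135432)/228 = 30976 - (-126224)/228 = 30976 - 1*(-31556/57) = 30976 + 31556/57 = 1797188/57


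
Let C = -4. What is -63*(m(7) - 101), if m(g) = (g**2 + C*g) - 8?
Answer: 5544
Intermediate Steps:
m(g) = -8 + g**2 - 4*g (m(g) = (g**2 - 4*g) - 8 = -8 + g**2 - 4*g)
-63*(m(7) - 101) = -63*((-8 + 7**2 - 4*7) - 101) = -63*((-8 + 49 - 28) - 101) = -63*(13 - 101) = -63*(-88) = 5544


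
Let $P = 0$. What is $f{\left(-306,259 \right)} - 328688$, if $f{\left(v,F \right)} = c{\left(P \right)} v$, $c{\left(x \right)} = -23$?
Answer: $-321650$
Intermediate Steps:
$f{\left(v,F \right)} = - 23 v$
$f{\left(-306,259 \right)} - 328688 = \left(-23\right) \left(-306\right) - 328688 = 7038 - 328688 = -321650$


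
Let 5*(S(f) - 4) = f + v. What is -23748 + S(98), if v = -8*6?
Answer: -23734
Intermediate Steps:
v = -48
S(f) = -28/5 + f/5 (S(f) = 4 + (f - 48)/5 = 4 + (-48 + f)/5 = 4 + (-48/5 + f/5) = -28/5 + f/5)
-23748 + S(98) = -23748 + (-28/5 + (⅕)*98) = -23748 + (-28/5 + 98/5) = -23748 + 14 = -23734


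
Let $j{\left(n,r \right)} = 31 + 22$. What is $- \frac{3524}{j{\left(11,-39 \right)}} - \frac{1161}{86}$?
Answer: $- \frac{8479}{106} \approx -79.991$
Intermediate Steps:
$j{\left(n,r \right)} = 53$
$- \frac{3524}{j{\left(11,-39 \right)}} - \frac{1161}{86} = - \frac{3524}{53} - \frac{1161}{86} = \left(-3524\right) \frac{1}{53} - \frac{27}{2} = - \frac{3524}{53} - \frac{27}{2} = - \frac{8479}{106}$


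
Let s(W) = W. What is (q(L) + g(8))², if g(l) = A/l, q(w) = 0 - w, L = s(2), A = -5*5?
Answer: 1681/64 ≈ 26.266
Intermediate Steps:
A = -25
L = 2
q(w) = -w
g(l) = -25/l
(q(L) + g(8))² = (-1*2 - 25/8)² = (-2 - 25*⅛)² = (-2 - 25/8)² = (-41/8)² = 1681/64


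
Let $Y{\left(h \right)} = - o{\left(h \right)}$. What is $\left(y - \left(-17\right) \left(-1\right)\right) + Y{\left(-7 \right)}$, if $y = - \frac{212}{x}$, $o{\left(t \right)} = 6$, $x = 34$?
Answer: $- \frac{497}{17} \approx -29.235$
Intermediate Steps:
$y = - \frac{106}{17}$ ($y = - \frac{212}{34} = \left(-212\right) \frac{1}{34} = - \frac{106}{17} \approx -6.2353$)
$Y{\left(h \right)} = -6$ ($Y{\left(h \right)} = \left(-1\right) 6 = -6$)
$\left(y - \left(-17\right) \left(-1\right)\right) + Y{\left(-7 \right)} = \left(- \frac{106}{17} - \left(-17\right) \left(-1\right)\right) - 6 = \left(- \frac{106}{17} - 17\right) - 6 = - \frac{395}{17} - 6 = - \frac{497}{17}$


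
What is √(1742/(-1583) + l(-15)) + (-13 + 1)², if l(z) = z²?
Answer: 144 + √561067439/1583 ≈ 158.96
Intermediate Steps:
√(1742/(-1583) + l(-15)) + (-13 + 1)² = √(1742/(-1583) + (-15)²) + (-13 + 1)² = √(1742*(-1/1583) + 225) + (-12)² = √(-1742/1583 + 225) + 144 = √(354433/1583) + 144 = √561067439/1583 + 144 = 144 + √561067439/1583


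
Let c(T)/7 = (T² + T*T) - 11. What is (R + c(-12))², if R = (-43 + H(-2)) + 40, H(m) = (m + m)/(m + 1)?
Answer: 3763600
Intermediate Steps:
H(m) = 2*m/(1 + m) (H(m) = (2*m)/(1 + m) = 2*m/(1 + m))
c(T) = -77 + 14*T² (c(T) = 7*((T² + T*T) - 11) = 7*((T² + T²) - 11) = 7*(2*T² - 11) = 7*(-11 + 2*T²) = -77 + 14*T²)
R = 1 (R = (-43 + 2*(-2)/(1 - 2)) + 40 = (-43 + 2*(-2)/(-1)) + 40 = (-43 + 2*(-2)*(-1)) + 40 = (-43 + 4) + 40 = -39 + 40 = 1)
(R + c(-12))² = (1 + (-77 + 14*(-12)²))² = (1 + (-77 + 14*144))² = (1 + (-77 + 2016))² = (1 + 1939)² = 1940² = 3763600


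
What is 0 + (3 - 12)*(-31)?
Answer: 279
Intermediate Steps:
0 + (3 - 12)*(-31) = 0 - 9*(-31) = 0 + 279 = 279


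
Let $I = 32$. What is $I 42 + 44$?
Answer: $1388$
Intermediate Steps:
$I 42 + 44 = 32 \cdot 42 + 44 = 1344 + 44 = 1388$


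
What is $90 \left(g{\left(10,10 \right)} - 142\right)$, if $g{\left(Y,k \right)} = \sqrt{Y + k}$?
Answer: $-12780 + 180 \sqrt{5} \approx -12378.0$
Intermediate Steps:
$90 \left(g{\left(10,10 \right)} - 142\right) = 90 \left(\sqrt{10 + 10} - 142\right) = 90 \left(\sqrt{20} - 142\right) = 90 \left(2 \sqrt{5} - 142\right) = 90 \left(-142 + 2 \sqrt{5}\right) = -12780 + 180 \sqrt{5}$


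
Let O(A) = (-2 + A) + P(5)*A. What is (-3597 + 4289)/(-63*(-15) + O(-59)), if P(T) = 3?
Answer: 692/707 ≈ 0.97878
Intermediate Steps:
O(A) = -2 + 4*A (O(A) = (-2 + A) + 3*A = -2 + 4*A)
(-3597 + 4289)/(-63*(-15) + O(-59)) = (-3597 + 4289)/(-63*(-15) + (-2 + 4*(-59))) = 692/(945 + (-2 - 236)) = 692/(945 - 238) = 692/707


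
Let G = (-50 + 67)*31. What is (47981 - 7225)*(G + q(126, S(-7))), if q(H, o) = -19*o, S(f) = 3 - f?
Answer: 13734772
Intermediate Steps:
G = 527 (G = 17*31 = 527)
(47981 - 7225)*(G + q(126, S(-7))) = (47981 - 7225)*(527 - 19*(3 - 1*(-7))) = 40756*(527 - 19*(3 + 7)) = 40756*(527 - 19*10) = 40756*(527 - 190) = 40756*337 = 13734772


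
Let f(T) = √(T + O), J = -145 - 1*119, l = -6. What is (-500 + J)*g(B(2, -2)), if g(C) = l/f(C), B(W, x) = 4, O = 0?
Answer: 2292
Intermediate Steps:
J = -264 (J = -145 - 119 = -264)
f(T) = √T (f(T) = √(T + 0) = √T)
g(C) = -6/√C
(-500 + J)*g(B(2, -2)) = (-500 - 264)*(-6/√4) = -(-4584)/2 = -764*(-3) = 2292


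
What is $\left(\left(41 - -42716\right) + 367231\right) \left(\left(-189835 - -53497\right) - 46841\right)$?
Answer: $-75101191852$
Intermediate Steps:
$\left(\left(41 - -42716\right) + 367231\right) \left(\left(-189835 - -53497\right) - 46841\right) = \left(\left(41 + 42716\right) + 367231\right) \left(\left(-189835 + 53497\right) - 46841\right) = \left(42757 + 367231\right) \left(-136338 - 46841\right) = 409988 \left(-183179\right) = -75101191852$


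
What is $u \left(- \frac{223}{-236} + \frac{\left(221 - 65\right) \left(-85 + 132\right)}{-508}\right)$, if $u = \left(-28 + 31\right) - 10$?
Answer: $\frac{2829869}{29972} \approx 94.417$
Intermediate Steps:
$u = -7$ ($u = 3 - 10 = -7$)
$u \left(- \frac{223}{-236} + \frac{\left(221 - 65\right) \left(-85 + 132\right)}{-508}\right) = - 7 \left(- \frac{223}{-236} + \frac{\left(221 - 65\right) \left(-85 + 132\right)}{-508}\right) = - 7 \left(\left(-223\right) \left(- \frac{1}{236}\right) + 156 \cdot 47 \left(- \frac{1}{508}\right)\right) = - 7 \left(\frac{223}{236} + 7332 \left(- \frac{1}{508}\right)\right) = - 7 \left(\frac{223}{236} - \frac{1833}{127}\right) = \left(-7\right) \left(- \frac{404267}{29972}\right) = \frac{2829869}{29972}$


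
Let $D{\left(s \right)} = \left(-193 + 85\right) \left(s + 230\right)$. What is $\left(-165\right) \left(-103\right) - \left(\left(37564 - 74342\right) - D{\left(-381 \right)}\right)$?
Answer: $70081$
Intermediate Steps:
$D{\left(s \right)} = -24840 - 108 s$ ($D{\left(s \right)} = - 108 \left(230 + s\right) = -24840 - 108 s$)
$\left(-165\right) \left(-103\right) - \left(\left(37564 - 74342\right) - D{\left(-381 \right)}\right) = \left(-165\right) \left(-103\right) - \left(\left(37564 - 74342\right) - \left(-24840 - -41148\right)\right) = 16995 - \left(\left(37564 - 74342\right) - \left(-24840 + 41148\right)\right) = 16995 - \left(-36778 - 16308\right) = 16995 - -53086 = 16995 + 53086 = 70081$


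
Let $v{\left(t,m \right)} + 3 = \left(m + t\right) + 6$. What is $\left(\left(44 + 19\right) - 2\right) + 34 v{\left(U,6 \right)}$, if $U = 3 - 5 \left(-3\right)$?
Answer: $979$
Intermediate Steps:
$U = 18$ ($U = 3 - -15 = 3 + 15 = 18$)
$v{\left(t,m \right)} = 3 + m + t$ ($v{\left(t,m \right)} = -3 + \left(\left(m + t\right) + 6\right) = -3 + \left(6 + m + t\right) = 3 + m + t$)
$\left(\left(44 + 19\right) - 2\right) + 34 v{\left(U,6 \right)} = \left(\left(44 + 19\right) - 2\right) + 34 \left(3 + 6 + 18\right) = \left(63 - 2\right) + 34 \cdot 27 = 61 + 918 = 979$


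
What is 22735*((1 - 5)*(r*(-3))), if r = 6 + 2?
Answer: 2182560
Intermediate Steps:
r = 8
22735*((1 - 5)*(r*(-3))) = 22735*((1 - 5)*(8*(-3))) = 22735*(-4*(-24)) = 22735*96 = 2182560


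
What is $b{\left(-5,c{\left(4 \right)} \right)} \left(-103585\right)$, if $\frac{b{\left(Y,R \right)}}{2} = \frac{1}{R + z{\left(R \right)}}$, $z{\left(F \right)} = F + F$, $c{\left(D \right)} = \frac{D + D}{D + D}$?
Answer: $- \frac{207170}{3} \approx -69057.0$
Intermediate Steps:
$c{\left(D \right)} = 1$ ($c{\left(D \right)} = \frac{2 D}{2 D} = 2 D \frac{1}{2 D} = 1$)
$z{\left(F \right)} = 2 F$
$b{\left(Y,R \right)} = \frac{2}{3 R}$ ($b{\left(Y,R \right)} = \frac{2}{R + 2 R} = \frac{2}{3 R}$)
$b{\left(-5,c{\left(4 \right)} \right)} \left(-103585\right) = \frac{2}{3 \cdot 1} \left(-103585\right) = \frac{2}{3} \cdot 1 \left(-103585\right) = \frac{2}{3} \left(-103585\right) = - \frac{207170}{3}$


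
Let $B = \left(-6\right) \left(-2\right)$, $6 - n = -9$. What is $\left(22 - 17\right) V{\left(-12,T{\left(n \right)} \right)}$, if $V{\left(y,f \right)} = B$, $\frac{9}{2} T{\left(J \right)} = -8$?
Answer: $60$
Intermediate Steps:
$n = 15$ ($n = 6 - -9 = 6 + 9 = 15$)
$T{\left(J \right)} = - \frac{16}{9}$ ($T{\left(J \right)} = \frac{2}{9} \left(-8\right) = - \frac{16}{9}$)
$B = 12$
$V{\left(y,f \right)} = 12$
$\left(22 - 17\right) V{\left(-12,T{\left(n \right)} \right)} = \left(22 - 17\right) 12 = 5 \cdot 12 = 60$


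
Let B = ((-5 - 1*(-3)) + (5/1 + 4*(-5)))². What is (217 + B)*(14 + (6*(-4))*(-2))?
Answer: 31372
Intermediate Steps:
B = 289 (B = ((-5 + 3) + (5*1 - 20))² = (-2 + (5 - 20))² = (-2 - 15)² = (-17)² = 289)
(217 + B)*(14 + (6*(-4))*(-2)) = (217 + 289)*(14 + (6*(-4))*(-2)) = 506*(14 - 24*(-2)) = 506*(14 + 48) = 506*62 = 31372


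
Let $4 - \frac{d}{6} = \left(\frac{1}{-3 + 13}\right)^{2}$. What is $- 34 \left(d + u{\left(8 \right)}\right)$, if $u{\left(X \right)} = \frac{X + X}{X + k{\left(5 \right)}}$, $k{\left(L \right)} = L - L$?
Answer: $- \frac{22049}{25} \approx -881.96$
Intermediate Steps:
$k{\left(L \right)} = 0$
$d = \frac{1197}{50}$ ($d = 24 - 6 \left(\frac{1}{-3 + 13}\right)^{2} = 24 - 6 \left(\frac{1}{10}\right)^{2} = 24 - \frac{6}{100} = 24 - \frac{3}{50} = \frac{1197}{50} \approx 23.94$)
$u{\left(X \right)} = 2$ ($u{\left(X \right)} = \frac{X + X}{X + 0} = \frac{2 X}{X} = 2$)
$- 34 \left(d + u{\left(8 \right)}\right) = - 34 \left(\frac{1197}{50} + 2\right) = \left(-34\right) \frac{1297}{50} = - \frac{22049}{25}$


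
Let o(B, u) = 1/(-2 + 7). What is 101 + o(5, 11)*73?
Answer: 578/5 ≈ 115.60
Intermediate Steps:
o(B, u) = 1/5
101 + o(5, 11)*73 = 101 + (1/5)*73 = 101 + 73/5 = 578/5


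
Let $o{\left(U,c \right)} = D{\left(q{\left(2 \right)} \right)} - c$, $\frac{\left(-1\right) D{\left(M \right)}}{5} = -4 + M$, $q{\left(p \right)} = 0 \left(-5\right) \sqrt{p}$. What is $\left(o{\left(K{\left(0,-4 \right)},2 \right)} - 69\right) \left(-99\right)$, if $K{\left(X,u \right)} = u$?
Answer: $5049$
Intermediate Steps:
$q{\left(p \right)} = 0$ ($q{\left(p \right)} = 0 \sqrt{p} = 0$)
$D{\left(M \right)} = 20 - 5 M$ ($D{\left(M \right)} = - 5 \left(-4 + M\right) = 20 - 5 M$)
$o{\left(U,c \right)} = 20 - c$ ($o{\left(U,c \right)} = \left(20 - 0\right) - c = \left(20 + 0\right) - c = 20 - c$)
$\left(o{\left(K{\left(0,-4 \right)},2 \right)} - 69\right) \left(-99\right) = \left(\left(20 - 2\right) - 69\right) \left(-99\right) = \left(18 - 69\right) \left(-99\right) = \left(-51\right) \left(-99\right) = 5049$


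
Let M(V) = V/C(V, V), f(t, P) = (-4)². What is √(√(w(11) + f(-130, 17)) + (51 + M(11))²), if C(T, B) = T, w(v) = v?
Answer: √(2704 + 3*√3) ≈ 52.050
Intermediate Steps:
f(t, P) = 16
M(V) = 1 (M(V) = V/V = 1)
√(√(w(11) + f(-130, 17)) + (51 + M(11))²) = √(√(11 + 16) + (51 + 1)²) = √(√27 + 52²) = √(3*√3 + 2704) = √(2704 + 3*√3)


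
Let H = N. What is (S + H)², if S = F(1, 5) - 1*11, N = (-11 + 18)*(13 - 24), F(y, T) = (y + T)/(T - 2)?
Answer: 7396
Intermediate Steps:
F(y, T) = (T + y)/(-2 + T)
N = -77 (N = 7*(-11) = -77)
H = -77
S = -9 (S = (5 + 1)/(-2 + 5) - 1*11 = 6/3 - 11 = (⅓)*6 - 11 = 2 - 11 = -9)
(S + H)² = (-9 - 77)² = (-86)² = 7396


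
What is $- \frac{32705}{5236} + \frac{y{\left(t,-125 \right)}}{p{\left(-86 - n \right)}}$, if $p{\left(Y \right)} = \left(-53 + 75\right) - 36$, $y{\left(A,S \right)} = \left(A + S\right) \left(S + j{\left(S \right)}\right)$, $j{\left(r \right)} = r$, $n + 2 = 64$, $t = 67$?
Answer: $- \frac{5455705}{5236} \approx -1042.0$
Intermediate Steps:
$n = 62$ ($n = -2 + 64 = 62$)
$y{\left(A,S \right)} = 2 S \left(A + S\right)$ ($y{\left(A,S \right)} = \left(A + S\right) \left(S + S\right) = \left(A + S\right) 2 S = 2 S \left(A + S\right)$)
$p{\left(Y \right)} = -14$ ($p{\left(Y \right)} = 22 - 36 = -14$)
$- \frac{32705}{5236} + \frac{y{\left(t,-125 \right)}}{p{\left(-86 - n \right)}} = - \frac{32705}{5236} + \frac{2 \left(-125\right) \left(67 - 125\right)}{-14} = \left(-32705\right) \frac{1}{5236} + 2 \left(-125\right) \left(-58\right) \left(- \frac{1}{14}\right) = - \frac{32705}{5236} + 14500 \left(- \frac{1}{14}\right) = - \frac{32705}{5236} - \frac{7250}{7} = - \frac{5455705}{5236}$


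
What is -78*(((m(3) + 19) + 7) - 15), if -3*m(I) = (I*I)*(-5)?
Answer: -2028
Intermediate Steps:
m(I) = 5*I**2/3 (m(I) = -I*I*(-5)/3 = -I**2*(-5)/3 = -(-5)*I**2/3 = 5*I**2/3)
-78*(((m(3) + 19) + 7) - 15) = -78*((((5/3)*3**2 + 19) + 7) - 15) = -78*((((5/3)*9 + 19) + 7) - 15) = -78*(((15 + 19) + 7) - 15) = -78*((34 + 7) - 15) = -78*(41 - 15) = -78*26 = -2028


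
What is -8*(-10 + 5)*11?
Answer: 440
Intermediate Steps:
-8*(-10 + 5)*11 = -(-40)*11 = -8*(-55) = 440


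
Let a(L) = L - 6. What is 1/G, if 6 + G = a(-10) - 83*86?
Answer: -1/7160 ≈ -0.00013966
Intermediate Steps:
a(L) = -6 + L
G = -7160 (G = -6 + ((-6 - 10) - 83*86) = -6 + (-16 - 7138) = -6 - 7154 = -7160)
1/G = 1/(-7160) = -1/7160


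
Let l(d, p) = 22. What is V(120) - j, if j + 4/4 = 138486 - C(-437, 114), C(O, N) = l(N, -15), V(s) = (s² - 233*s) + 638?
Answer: -151385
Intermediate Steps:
V(s) = 638 + s² - 233*s
C(O, N) = 22
j = 138463 (j = -1 + (138486 - 1*22) = -1 + (138486 - 22) = -1 + 138464 = 138463)
V(120) - j = (638 + 120² - 233*120) - 1*138463 = (638 + 14400 - 27960) - 138463 = -12922 - 138463 = -151385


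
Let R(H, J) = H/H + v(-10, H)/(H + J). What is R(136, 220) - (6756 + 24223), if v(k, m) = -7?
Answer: -11028175/356 ≈ -30978.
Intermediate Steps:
R(H, J) = 1 - 7/(H + J) (R(H, J) = H/H - 7/(H + J) = 1 - 7/(H + J))
R(136, 220) - (6756 + 24223) = (-7 + 136 + 220)/(136 + 220) - (6756 + 24223) = 349/356 - 1*30979 = (1/356)*349 - 30979 = 349/356 - 30979 = -11028175/356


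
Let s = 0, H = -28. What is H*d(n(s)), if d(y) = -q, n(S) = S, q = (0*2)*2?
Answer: 0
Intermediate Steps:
q = 0 (q = 0*2 = 0)
d(y) = 0 (d(y) = -1*0 = 0)
H*d(n(s)) = -28*0 = 0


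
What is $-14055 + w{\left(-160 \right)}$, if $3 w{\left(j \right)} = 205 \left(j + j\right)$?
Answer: $- \frac{107765}{3} \approx -35922.0$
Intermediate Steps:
$w{\left(j \right)} = \frac{410 j}{3}$ ($w{\left(j \right)} = \frac{205 \left(j + j\right)}{3} = \frac{205 \cdot 2 j}{3} = \frac{410 j}{3}$)
$-14055 + w{\left(-160 \right)} = -14055 + \frac{410}{3} \left(-160\right) = -14055 - \frac{65600}{3} = - \frac{107765}{3}$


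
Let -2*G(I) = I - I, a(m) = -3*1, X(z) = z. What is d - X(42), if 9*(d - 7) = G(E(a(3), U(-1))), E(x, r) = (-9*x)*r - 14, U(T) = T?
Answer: -35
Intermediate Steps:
a(m) = -3
E(x, r) = -14 - 9*r*x (E(x, r) = -9*r*x - 14 = -14 - 9*r*x)
G(I) = 0 (G(I) = -(I - I)/2 = -1/2*0 = 0)
d = 7 (d = 7 + (1/9)*0 = 7 + 0 = 7)
d - X(42) = 7 - 1*42 = 7 - 42 = -35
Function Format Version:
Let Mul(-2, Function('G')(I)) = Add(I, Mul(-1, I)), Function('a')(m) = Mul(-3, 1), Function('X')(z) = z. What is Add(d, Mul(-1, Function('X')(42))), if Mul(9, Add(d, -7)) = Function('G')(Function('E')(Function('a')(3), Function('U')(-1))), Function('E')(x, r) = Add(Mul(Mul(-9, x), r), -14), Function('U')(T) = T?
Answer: -35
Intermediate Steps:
Function('a')(m) = -3
Function('E')(x, r) = Add(-14, Mul(-9, r, x)) (Function('E')(x, r) = Add(Mul(-9, r, x), -14) = Add(-14, Mul(-9, r, x)))
Function('G')(I) = 0 (Function('G')(I) = Mul(Rational(-1, 2), Add(I, Mul(-1, I))) = Mul(Rational(-1, 2), 0) = 0)
d = 7 (d = Add(7, Mul(Rational(1, 9), 0)) = Add(7, 0) = 7)
Add(d, Mul(-1, Function('X')(42))) = Add(7, Mul(-1, 42)) = Add(7, -42) = -35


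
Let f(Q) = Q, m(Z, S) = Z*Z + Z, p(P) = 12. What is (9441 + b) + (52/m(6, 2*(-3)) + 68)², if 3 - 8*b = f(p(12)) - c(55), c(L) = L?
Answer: 25120531/1764 ≈ 14241.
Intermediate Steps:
m(Z, S) = Z + Z² (m(Z, S) = Z² + Z = Z + Z²)
b = 23/4 (b = 3/8 - (12 - 1*55)/8 = 3/8 - (12 - 55)/8 = 3/8 - ⅛*(-43) = 3/8 + 43/8 = 23/4 ≈ 5.7500)
(9441 + b) + (52/m(6, 2*(-3)) + 68)² = (9441 + 23/4) + (52/((6*(1 + 6))) + 68)² = 37787/4 + (52/((6*7)) + 68)² = 37787/4 + (52/42 + 68)² = 37787/4 + (52*(1/42) + 68)² = 37787/4 + (26/21 + 68)² = 37787/4 + (1454/21)² = 37787/4 + 2114116/441 = 25120531/1764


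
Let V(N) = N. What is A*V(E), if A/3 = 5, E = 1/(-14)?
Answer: -15/14 ≈ -1.0714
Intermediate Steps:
E = -1/14 ≈ -0.071429
A = 15 (A = 3*5 = 15)
A*V(E) = 15*(-1/14) = -15/14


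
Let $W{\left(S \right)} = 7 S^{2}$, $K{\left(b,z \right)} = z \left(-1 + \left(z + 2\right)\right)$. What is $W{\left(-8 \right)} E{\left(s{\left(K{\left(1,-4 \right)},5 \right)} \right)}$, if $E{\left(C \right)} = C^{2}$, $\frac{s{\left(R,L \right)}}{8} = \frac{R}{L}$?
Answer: $\frac{4128768}{25} \approx 1.6515 \cdot 10^{5}$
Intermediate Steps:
$K{\left(b,z \right)} = z \left(1 + z\right)$ ($K{\left(b,z \right)} = z \left(-1 + \left(2 + z\right)\right) = z \left(1 + z\right)$)
$s{\left(R,L \right)} = \frac{8 R}{L}$ ($s{\left(R,L \right)} = 8 \frac{R}{L} = \frac{8 R}{L}$)
$W{\left(-8 \right)} E{\left(s{\left(K{\left(1,-4 \right)},5 \right)} \right)} = 7 \left(-8\right)^{2} \left(\frac{8 \left(- 4 \left(1 - 4\right)\right)}{5}\right)^{2} = 7 \cdot 64 \left(8 \left(\left(-4\right) \left(-3\right)\right) \frac{1}{5}\right)^{2} = 448 \left(8 \cdot 12 \cdot \frac{1}{5}\right)^{2} = 448 \left(\frac{96}{5}\right)^{2} = 448 \cdot \frac{9216}{25} = \frac{4128768}{25}$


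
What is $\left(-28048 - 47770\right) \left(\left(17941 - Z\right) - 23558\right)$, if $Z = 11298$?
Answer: $1282461470$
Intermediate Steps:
$\left(-28048 - 47770\right) \left(\left(17941 - Z\right) - 23558\right) = \left(-28048 - 47770\right) \left(\left(17941 - 11298\right) - 23558\right) = - 75818 \left(\left(17941 - 11298\right) - 23558\right) = - 75818 \left(6643 - 23558\right) = \left(-75818\right) \left(-16915\right) = 1282461470$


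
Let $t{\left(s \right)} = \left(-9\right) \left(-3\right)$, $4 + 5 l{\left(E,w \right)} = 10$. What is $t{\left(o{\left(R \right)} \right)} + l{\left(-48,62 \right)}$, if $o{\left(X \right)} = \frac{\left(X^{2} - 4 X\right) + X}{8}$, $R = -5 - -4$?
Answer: $\frac{141}{5} \approx 28.2$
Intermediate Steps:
$l{\left(E,w \right)} = \frac{6}{5}$ ($l{\left(E,w \right)} = - \frac{4}{5} + \frac{1}{5} \cdot 10 = - \frac{4}{5} + 2 = \frac{6}{5}$)
$R = -1$ ($R = -5 + 4 = -1$)
$o{\left(X \right)} = - \frac{3 X}{8} + \frac{X^{2}}{8}$ ($o{\left(X \right)} = \left(X^{2} - 3 X\right) \frac{1}{8} = - \frac{3 X}{8} + \frac{X^{2}}{8}$)
$t{\left(s \right)} = 27$
$t{\left(o{\left(R \right)} \right)} + l{\left(-48,62 \right)} = 27 + \frac{6}{5} = \frac{141}{5}$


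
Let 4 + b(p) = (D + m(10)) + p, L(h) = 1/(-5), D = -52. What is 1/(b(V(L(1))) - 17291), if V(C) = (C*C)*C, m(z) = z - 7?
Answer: -125/2168001 ≈ -5.7657e-5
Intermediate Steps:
L(h) = -⅕
m(z) = -7 + z
V(C) = C³ (V(C) = C²*C = C³)
b(p) = -53 + p (b(p) = -4 + ((-52 + (-7 + 10)) + p) = -4 + ((-52 + 3) + p) = -4 + (-49 + p) = -53 + p)
1/(b(V(L(1))) - 17291) = 1/((-53 + (-⅕)³) - 17291) = 1/((-53 - 1/125) - 17291) = 1/(-6626/125 - 17291) = 1/(-2168001/125) = -125/2168001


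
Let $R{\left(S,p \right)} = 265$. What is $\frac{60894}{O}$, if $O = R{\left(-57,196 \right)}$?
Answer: $\frac{60894}{265} \approx 229.79$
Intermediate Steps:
$O = 265$
$\frac{60894}{O} = \frac{60894}{265}$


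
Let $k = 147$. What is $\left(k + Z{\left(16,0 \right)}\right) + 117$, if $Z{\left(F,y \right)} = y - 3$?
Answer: $261$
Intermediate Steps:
$Z{\left(F,y \right)} = -3 + y$ ($Z{\left(F,y \right)} = y - 3 = -3 + y$)
$\left(k + Z{\left(16,0 \right)}\right) + 117 = \left(147 + \left(-3 + 0\right)\right) + 117 = \left(147 - 3\right) + 117 = 144 + 117 = 261$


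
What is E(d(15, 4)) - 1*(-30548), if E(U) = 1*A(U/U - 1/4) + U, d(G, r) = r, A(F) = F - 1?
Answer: 122207/4 ≈ 30552.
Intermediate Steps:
A(F) = -1 + F
E(U) = -1/4 + U (E(U) = 1*(-1 + (U/U - 1/4)) + U = 1*(-1 + (1 - 1*1/4)) + U = 1*(-1 + (1 - 1/4)) + U = 1*(-1 + 3/4) + U = 1*(-1/4) + U = -1/4 + U)
E(d(15, 4)) - 1*(-30548) = (-1/4 + 4) - 1*(-30548) = 15/4 + 30548 = 122207/4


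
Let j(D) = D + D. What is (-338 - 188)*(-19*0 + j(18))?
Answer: -18936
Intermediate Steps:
j(D) = 2*D
(-338 - 188)*(-19*0 + j(18)) = (-338 - 188)*(-19*0 + 2*18) = -526*(0 + 36) = -526*36 = -18936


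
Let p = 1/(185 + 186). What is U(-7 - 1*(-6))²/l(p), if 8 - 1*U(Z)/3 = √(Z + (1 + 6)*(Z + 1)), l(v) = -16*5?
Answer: -567/80 + 9*I/5 ≈ -7.0875 + 1.8*I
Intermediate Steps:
p = 1/371 ≈ 0.0026954
l(v) = -80
U(Z) = 24 - 3*√(7 + 8*Z) (U(Z) = 24 - 3*√(Z + (1 + 6)*(Z + 1)) = 24 - 3*√(Z + 7*(1 + Z)) = 24 - 3*√(Z + (7 + 7*Z)) = 24 - 3*√(7 + 8*Z))
U(-7 - 1*(-6))²/l(p) = (24 - 3*√(7 + 8*(-7 - 1*(-6))))²/(-80) = (24 - 3*√(7 + 8*(-7 + 6)))²*(-1/80) = (24 - 3*√(7 + 8*(-1)))²*(-1/80) = (24 - 3*√(7 - 8))²*(-1/80) = (24 - 3*I)²*(-1/80) = -(24 - 3*I)²/80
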